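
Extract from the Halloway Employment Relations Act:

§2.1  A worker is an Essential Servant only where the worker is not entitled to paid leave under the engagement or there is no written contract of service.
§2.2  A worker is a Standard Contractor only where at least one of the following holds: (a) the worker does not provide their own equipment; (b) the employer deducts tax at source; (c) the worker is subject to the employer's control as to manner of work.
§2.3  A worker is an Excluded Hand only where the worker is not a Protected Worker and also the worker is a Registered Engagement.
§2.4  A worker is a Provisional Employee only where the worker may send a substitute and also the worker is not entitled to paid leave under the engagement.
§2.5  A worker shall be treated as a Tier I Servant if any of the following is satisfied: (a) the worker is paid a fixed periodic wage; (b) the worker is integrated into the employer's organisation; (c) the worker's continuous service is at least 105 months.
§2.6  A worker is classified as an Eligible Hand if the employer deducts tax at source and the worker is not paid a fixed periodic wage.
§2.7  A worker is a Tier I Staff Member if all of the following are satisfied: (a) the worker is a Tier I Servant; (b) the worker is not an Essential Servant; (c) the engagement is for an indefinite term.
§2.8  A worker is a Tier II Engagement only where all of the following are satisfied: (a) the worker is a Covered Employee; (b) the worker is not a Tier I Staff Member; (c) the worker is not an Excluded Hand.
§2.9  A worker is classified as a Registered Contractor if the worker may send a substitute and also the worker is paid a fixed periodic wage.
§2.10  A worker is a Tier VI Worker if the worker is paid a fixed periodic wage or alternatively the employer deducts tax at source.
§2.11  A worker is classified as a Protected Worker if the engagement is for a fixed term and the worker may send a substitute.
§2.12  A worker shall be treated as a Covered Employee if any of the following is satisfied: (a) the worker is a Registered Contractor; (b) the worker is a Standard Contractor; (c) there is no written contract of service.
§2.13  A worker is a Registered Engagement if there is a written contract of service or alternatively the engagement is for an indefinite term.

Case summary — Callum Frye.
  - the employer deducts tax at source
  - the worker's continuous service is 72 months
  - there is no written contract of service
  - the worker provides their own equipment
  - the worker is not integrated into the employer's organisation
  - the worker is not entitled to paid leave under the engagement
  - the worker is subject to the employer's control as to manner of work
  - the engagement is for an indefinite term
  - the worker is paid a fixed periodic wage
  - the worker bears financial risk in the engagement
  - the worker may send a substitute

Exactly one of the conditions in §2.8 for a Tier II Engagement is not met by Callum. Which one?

Excluded Hand

§2.9 — Registered Contractor: [the worker may send a substitute? yes] AND [the worker is paid a fixed periodic wage? yes] → satisfied.
§2.2 — Standard Contractor: [the worker does not provide their own equipment? no] OR [the employer deducts tax at source? yes] OR [the worker is subject to the employer's control as to manner of work? yes] → satisfied.
§2.12 — Covered Employee: [Registered Contractor (§2.9)? yes] OR [Standard Contractor (§2.2)? yes] OR [there is no written contract of service? yes] → satisfied.
§2.5 — Tier I Servant: [the worker is paid a fixed periodic wage? yes] OR [the worker is integrated into the employer's organisation? no] OR [worker's continuous service: 72 months ≥ 105 months? no] → satisfied.
§2.1 — Essential Servant: [the worker is not entitled to paid leave under the engagement? yes] OR [there is no written contract of service? yes] → satisfied.
§2.7 — Tier I Staff Member: [Tier I Servant (§2.5)? yes] AND [not an Essential Servant (§2.1)? no] AND [the engagement is for an indefinite term? yes] → not satisfied.
§2.11 — Protected Worker: [the engagement is for a fixed term? no] AND [the worker may send a substitute? yes] → not satisfied.
§2.13 — Registered Engagement: [there is a written contract of service? no] OR [the engagement is for an indefinite term? yes] → satisfied.
§2.3 — Excluded Hand: [not a Protected Worker (§2.11)? yes] AND [Registered Engagement (§2.13)? yes] → satisfied.
§2.8 — Tier II Engagement: [Covered Employee (§2.12)? yes] AND [not a Tier I Staff Member (§2.7)? yes] AND [not an Excluded Hand (§2.3)? no] → not satisfied.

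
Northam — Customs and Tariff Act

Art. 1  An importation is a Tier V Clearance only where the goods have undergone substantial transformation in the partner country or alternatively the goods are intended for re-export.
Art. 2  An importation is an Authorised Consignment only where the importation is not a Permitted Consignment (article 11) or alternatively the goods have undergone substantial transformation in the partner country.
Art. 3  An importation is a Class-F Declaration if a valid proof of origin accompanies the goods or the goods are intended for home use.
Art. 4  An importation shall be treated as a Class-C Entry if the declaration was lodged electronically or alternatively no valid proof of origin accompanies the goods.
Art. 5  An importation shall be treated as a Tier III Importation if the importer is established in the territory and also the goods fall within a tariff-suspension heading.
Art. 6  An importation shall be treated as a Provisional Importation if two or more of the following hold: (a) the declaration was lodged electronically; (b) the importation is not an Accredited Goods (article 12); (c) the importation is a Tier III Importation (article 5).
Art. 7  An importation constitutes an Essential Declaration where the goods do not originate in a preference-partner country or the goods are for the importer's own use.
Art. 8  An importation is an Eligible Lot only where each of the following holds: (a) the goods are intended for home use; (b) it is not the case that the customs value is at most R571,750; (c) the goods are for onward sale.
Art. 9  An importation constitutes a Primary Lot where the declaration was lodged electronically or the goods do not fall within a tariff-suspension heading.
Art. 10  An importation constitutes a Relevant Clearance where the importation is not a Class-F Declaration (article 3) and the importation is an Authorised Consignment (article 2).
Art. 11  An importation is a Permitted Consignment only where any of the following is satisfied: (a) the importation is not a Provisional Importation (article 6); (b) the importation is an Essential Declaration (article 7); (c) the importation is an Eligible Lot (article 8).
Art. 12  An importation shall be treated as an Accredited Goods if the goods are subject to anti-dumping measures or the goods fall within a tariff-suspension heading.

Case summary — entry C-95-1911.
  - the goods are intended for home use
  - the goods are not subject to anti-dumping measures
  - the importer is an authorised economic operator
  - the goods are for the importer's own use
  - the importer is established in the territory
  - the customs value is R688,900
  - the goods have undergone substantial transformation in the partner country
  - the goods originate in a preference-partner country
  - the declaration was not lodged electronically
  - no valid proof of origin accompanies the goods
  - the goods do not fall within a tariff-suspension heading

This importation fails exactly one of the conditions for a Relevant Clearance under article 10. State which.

article 3 — Class-F Declaration: [a valid proof of origin accompanies the goods? no] OR [the goods are intended for home use? yes] → satisfied.
article 12 — Accredited Goods: [the goods are subject to anti-dumping measures? no] OR [the goods fall within a tariff-suspension heading? no] → not satisfied.
article 5 — Tier III Importation: [the importer is established in the territory? yes] AND [the goods fall within a tariff-suspension heading? no] → not satisfied.
article 6 — Provisional Importation: the declaration was lodged electronically? no; not an Accredited Goods (article 12)? yes; Tier III Importation (article 5)? no — 1 of 3 hold (need ≥2) → not satisfied.
article 7 — Essential Declaration: [the goods do not originate in a preference-partner country? no] OR [the goods are for the importer's own use? yes] → satisfied.
article 8 — Eligible Lot: [the goods are intended for home use? yes] AND [customs value: R688,900 ≤ R571,750? no, so negated condition yes] AND [the goods are for onward sale? no] → not satisfied.
article 11 — Permitted Consignment: [not a Provisional Importation (article 6)? yes] OR [Essential Declaration (article 7)? yes] OR [Eligible Lot (article 8)? no] → satisfied.
article 2 — Authorised Consignment: [not a Permitted Consignment (article 11)? no] OR [the goods have undergone substantial transformation in the partner country? yes] → satisfied.
article 10 — Relevant Clearance: [not a Class-F Declaration (article 3)? no] AND [Authorised Consignment (article 2)? yes] → not satisfied.

Class-F Declaration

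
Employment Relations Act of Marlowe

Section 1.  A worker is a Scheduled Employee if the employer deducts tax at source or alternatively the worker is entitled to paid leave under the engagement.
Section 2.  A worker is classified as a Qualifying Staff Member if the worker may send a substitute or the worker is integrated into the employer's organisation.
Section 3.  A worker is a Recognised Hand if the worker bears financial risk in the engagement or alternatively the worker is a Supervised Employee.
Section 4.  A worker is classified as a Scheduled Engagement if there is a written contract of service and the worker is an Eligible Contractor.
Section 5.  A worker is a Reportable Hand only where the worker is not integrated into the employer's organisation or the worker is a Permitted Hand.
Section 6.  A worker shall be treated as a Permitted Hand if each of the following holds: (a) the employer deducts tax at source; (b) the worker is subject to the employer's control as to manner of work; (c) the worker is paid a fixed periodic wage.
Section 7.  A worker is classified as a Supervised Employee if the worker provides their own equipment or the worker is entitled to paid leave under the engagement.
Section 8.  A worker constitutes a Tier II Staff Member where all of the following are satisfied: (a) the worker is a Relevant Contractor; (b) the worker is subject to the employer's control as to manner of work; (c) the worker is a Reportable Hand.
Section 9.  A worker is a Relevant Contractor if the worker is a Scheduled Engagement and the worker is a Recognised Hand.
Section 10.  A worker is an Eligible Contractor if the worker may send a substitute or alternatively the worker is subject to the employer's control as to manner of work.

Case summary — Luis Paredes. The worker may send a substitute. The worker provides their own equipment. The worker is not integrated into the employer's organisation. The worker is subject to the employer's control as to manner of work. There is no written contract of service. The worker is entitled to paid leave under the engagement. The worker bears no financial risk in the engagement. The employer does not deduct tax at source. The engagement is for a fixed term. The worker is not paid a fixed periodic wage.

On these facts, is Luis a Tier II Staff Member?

Under section 10: the worker may send a substitute? yes; or the worker is subject to the employer's control as to manner of work? yes. So the worker is an Eligible Contractor.
Under section 4: there is a written contract of service? no; and Eligible Contractor (section 10)? yes. So the worker is not a Scheduled Engagement.
Under section 7: the worker provides their own equipment? yes; or the worker is entitled to paid leave under the engagement? yes. So the worker is a Supervised Employee.
Under section 3: the worker bears financial risk in the engagement? no; or Supervised Employee (section 7)? yes. So the worker is a Recognised Hand.
Under section 9: Scheduled Engagement (section 4)? no; and Recognised Hand (section 3)? yes. So the worker is not a Relevant Contractor.
Under section 6: the employer deducts tax at source? no; and the worker is subject to the employer's control as to manner of work? yes; and the worker is paid a fixed periodic wage? no. So the worker is not a Permitted Hand.
Under section 5: the worker is not integrated into the employer's organisation? yes; or Permitted Hand (section 6)? no. So the worker is a Reportable Hand.
Under section 8: Relevant Contractor (section 9)? no; and the worker is subject to the employer's control as to manner of work? yes; and Reportable Hand (section 5)? yes. So the worker is not a Tier II Staff Member.

No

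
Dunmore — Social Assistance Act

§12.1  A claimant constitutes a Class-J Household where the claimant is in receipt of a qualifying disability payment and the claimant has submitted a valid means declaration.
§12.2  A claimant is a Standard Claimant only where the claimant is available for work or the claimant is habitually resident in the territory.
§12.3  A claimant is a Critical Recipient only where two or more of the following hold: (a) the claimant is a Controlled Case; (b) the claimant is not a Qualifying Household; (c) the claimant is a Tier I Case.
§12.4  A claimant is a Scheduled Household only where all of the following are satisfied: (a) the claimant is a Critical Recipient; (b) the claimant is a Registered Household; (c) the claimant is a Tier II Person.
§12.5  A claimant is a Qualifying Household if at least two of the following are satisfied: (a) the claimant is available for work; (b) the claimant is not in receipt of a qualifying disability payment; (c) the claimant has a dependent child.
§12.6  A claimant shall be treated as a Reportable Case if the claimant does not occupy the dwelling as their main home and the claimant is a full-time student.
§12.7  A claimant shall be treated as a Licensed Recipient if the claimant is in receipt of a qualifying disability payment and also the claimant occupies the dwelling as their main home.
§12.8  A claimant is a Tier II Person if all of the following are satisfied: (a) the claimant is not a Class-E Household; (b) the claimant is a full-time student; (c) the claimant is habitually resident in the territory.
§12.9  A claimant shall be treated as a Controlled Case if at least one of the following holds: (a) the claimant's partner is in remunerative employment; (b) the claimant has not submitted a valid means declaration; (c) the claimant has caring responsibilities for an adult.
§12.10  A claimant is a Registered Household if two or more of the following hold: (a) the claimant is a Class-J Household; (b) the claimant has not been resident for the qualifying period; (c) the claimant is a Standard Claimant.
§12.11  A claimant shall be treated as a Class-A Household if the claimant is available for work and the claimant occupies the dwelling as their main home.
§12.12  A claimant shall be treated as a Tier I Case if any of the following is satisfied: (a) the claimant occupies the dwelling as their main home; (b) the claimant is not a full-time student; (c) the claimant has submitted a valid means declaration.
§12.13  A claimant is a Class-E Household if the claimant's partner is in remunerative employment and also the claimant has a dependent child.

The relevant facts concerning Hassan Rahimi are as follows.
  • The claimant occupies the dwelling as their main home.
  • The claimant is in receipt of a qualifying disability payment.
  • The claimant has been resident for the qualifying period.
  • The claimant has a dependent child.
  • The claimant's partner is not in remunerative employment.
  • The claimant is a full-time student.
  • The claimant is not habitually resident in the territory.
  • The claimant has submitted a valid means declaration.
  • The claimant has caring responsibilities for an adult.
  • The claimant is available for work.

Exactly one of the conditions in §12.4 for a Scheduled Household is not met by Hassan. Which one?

§12.9 — Controlled Case: [the claimant's partner is in remunerative employment? no] OR [the claimant has not submitted a valid means declaration? no] OR [the claimant has caring responsibilities for an adult? yes] → satisfied.
§12.5 — Qualifying Household: the claimant is available for work? yes; the claimant is not in receipt of a qualifying disability payment? no; the claimant has a dependent child? yes — 2 of 3 hold (need ≥2) → satisfied.
§12.12 — Tier I Case: [the claimant occupies the dwelling as their main home? yes] OR [the claimant is not a full-time student? no] OR [the claimant has submitted a valid means declaration? yes] → satisfied.
§12.3 — Critical Recipient: Controlled Case (§12.9)? yes; not a Qualifying Household (§12.5)? no; Tier I Case (§12.12)? yes — 2 of 3 hold (need ≥2) → satisfied.
§12.1 — Class-J Household: [the claimant is in receipt of a qualifying disability payment? yes] AND [the claimant has submitted a valid means declaration? yes] → satisfied.
§12.2 — Standard Claimant: [the claimant is available for work? yes] OR [the claimant is habitually resident in the territory? no] → satisfied.
§12.10 — Registered Household: Class-J Household (§12.1)? yes; the claimant has not been resident for the qualifying period? no; Standard Claimant (§12.2)? yes — 2 of 3 hold (need ≥2) → satisfied.
§12.13 — Class-E Household: [the claimant's partner is in remunerative employment? no] AND [the claimant has a dependent child? yes] → not satisfied.
§12.8 — Tier II Person: [not a Class-E Household (§12.13)? yes] AND [the claimant is a full-time student? yes] AND [the claimant is habitually resident in the territory? no] → not satisfied.
§12.4 — Scheduled Household: [Critical Recipient (§12.3)? yes] AND [Registered Household (§12.10)? yes] AND [Tier II Person (§12.8)? no] → not satisfied.

Tier II Person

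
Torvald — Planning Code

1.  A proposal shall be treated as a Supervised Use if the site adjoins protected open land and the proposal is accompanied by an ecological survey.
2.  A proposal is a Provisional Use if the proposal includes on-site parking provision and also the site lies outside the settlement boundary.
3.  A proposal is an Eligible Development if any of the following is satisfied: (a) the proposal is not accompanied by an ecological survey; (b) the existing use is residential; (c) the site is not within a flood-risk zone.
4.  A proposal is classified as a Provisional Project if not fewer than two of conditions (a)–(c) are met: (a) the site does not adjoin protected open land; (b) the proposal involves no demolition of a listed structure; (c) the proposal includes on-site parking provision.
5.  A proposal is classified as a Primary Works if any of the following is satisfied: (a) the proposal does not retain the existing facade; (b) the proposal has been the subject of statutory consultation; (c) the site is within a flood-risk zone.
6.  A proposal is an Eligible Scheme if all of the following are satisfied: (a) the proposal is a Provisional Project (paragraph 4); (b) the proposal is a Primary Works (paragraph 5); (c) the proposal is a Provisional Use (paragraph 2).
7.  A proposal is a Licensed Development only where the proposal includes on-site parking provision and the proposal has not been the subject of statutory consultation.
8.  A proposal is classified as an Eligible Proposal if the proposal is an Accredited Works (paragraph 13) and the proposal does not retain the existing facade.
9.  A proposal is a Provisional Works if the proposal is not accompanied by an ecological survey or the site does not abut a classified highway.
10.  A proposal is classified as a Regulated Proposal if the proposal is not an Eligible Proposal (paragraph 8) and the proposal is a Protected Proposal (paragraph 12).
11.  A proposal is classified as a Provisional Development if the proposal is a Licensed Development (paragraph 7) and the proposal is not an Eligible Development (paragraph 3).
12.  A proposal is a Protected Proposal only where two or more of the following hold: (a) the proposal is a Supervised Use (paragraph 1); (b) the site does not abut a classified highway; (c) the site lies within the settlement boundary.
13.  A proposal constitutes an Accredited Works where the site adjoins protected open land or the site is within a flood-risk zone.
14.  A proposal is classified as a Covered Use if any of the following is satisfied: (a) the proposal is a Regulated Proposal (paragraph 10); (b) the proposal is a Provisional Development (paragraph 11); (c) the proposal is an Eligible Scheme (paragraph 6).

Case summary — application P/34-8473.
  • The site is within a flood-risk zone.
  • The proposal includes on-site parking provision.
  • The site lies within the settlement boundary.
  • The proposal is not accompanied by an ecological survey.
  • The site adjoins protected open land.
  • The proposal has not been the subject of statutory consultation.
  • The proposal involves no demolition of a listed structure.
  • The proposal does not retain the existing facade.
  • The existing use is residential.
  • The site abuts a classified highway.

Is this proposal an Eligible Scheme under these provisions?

No

paragraph 4 — Provisional Project: the site does not adjoin protected open land? no; the proposal involves no demolition of a listed structure? yes; the proposal includes on-site parking provision? yes — 2 of 3 hold (need ≥2) → satisfied.
paragraph 5 — Primary Works: [the proposal does not retain the existing facade? yes] OR [the proposal has been the subject of statutory consultation? no] OR [the site is within a flood-risk zone? yes] → satisfied.
paragraph 2 — Provisional Use: [the proposal includes on-site parking provision? yes] AND [the site lies outside the settlement boundary? no] → not satisfied.
paragraph 6 — Eligible Scheme: [Provisional Project (paragraph 4)? yes] AND [Primary Works (paragraph 5)? yes] AND [Provisional Use (paragraph 2)? no] → not satisfied.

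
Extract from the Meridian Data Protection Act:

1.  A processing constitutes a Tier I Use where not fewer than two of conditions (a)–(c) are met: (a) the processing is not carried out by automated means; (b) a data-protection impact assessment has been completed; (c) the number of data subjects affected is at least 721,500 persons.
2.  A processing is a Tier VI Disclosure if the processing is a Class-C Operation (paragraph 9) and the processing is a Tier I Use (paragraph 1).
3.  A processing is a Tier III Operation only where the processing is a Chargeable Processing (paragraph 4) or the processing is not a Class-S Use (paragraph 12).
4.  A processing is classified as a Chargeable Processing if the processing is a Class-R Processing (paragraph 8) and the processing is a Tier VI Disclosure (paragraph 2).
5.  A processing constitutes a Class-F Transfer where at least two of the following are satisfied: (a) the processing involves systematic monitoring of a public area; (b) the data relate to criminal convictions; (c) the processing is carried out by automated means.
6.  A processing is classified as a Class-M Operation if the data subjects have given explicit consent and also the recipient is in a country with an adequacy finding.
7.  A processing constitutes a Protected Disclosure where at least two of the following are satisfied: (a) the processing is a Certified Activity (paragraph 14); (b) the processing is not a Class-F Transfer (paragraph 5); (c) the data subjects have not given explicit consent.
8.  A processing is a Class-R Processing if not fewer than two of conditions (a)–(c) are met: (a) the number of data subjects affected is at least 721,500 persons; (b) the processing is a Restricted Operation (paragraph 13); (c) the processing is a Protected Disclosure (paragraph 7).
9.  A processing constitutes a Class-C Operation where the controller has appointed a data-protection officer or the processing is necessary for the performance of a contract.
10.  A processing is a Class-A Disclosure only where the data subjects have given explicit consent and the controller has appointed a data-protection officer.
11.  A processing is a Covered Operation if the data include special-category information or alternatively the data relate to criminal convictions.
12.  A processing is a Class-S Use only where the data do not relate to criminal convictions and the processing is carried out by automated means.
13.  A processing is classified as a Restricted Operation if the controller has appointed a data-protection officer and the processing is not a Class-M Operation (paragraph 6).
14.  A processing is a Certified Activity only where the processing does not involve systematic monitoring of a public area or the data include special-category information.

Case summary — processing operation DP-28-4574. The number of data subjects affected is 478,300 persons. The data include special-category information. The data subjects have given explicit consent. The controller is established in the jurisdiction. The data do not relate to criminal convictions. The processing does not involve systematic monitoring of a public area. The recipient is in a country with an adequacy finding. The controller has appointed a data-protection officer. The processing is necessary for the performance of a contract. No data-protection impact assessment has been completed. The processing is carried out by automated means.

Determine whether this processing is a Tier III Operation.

paragraph 6 — Class-M Operation: [the data subjects have given explicit consent? yes] AND [the recipient is in a country with an adequacy finding? yes] → satisfied.
paragraph 13 — Restricted Operation: [the controller has appointed a data-protection officer? yes] AND [not a Class-M Operation (paragraph 6)? no] → not satisfied.
paragraph 14 — Certified Activity: [the processing does not involve systematic monitoring of a public area? yes] OR [the data include special-category information? yes] → satisfied.
paragraph 5 — Class-F Transfer: the processing involves systematic monitoring of a public area? no; the data relate to criminal convictions? no; the processing is carried out by automated means? yes — 1 of 3 hold (need ≥2) → not satisfied.
paragraph 7 — Protected Disclosure: Certified Activity (paragraph 14)? yes; not a Class-F Transfer (paragraph 5)? yes; the data subjects have not given explicit consent? no — 2 of 3 hold (need ≥2) → satisfied.
paragraph 8 — Class-R Processing: number of data subjects affected: 478,300 persons ≥ 721,500 persons? no; Restricted Operation (paragraph 13)? no; Protected Disclosure (paragraph 7)? yes — 1 of 3 hold (need ≥2) → not satisfied.
paragraph 9 — Class-C Operation: [the controller has appointed a data-protection officer? yes] OR [the processing is necessary for the performance of a contract? yes] → satisfied.
paragraph 1 — Tier I Use: the processing is not carried out by automated means? no; a data-protection impact assessment has been completed? no; number of data subjects affected: 478,300 persons ≥ 721,500 persons? no — 0 of 3 hold (need ≥2) → not satisfied.
paragraph 2 — Tier VI Disclosure: [Class-C Operation (paragraph 9)? yes] AND [Tier I Use (paragraph 1)? no] → not satisfied.
paragraph 4 — Chargeable Processing: [Class-R Processing (paragraph 8)? no] AND [Tier VI Disclosure (paragraph 2)? no] → not satisfied.
paragraph 12 — Class-S Use: [the data do not relate to criminal convictions? yes] AND [the processing is carried out by automated means? yes] → satisfied.
paragraph 3 — Tier III Operation: [Chargeable Processing (paragraph 4)? no] OR [not a Class-S Use (paragraph 12)? no] → not satisfied.

No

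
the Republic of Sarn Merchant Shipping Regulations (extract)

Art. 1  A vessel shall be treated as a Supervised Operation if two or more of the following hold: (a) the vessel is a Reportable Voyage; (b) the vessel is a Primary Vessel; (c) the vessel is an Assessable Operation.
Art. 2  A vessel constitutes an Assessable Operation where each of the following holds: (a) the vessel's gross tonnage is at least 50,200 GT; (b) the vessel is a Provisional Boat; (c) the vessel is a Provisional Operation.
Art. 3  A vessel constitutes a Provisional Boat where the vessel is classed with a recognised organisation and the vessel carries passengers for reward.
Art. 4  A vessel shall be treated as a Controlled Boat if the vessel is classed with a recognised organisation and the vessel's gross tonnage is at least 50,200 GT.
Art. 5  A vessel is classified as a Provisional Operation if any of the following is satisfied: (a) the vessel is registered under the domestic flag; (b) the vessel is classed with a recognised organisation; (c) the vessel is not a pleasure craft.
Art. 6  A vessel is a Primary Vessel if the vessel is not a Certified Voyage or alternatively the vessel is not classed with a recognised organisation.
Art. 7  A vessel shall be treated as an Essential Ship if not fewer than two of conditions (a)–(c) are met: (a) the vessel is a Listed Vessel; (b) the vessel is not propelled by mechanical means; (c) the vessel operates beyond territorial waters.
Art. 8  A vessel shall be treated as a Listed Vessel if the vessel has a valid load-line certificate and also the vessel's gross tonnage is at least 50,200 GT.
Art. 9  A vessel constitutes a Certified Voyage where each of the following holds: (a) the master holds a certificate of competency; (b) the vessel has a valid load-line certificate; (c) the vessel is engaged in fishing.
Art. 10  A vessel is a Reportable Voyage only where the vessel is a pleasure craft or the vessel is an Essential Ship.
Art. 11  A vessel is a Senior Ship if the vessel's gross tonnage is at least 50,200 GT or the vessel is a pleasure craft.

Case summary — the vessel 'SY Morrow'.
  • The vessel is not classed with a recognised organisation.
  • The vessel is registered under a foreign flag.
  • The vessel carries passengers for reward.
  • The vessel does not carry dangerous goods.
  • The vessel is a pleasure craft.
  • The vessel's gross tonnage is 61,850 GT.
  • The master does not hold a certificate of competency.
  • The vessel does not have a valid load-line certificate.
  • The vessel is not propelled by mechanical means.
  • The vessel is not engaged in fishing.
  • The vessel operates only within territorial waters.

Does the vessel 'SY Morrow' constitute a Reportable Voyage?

Yes

article 8 — Listed Vessel: [the vessel has a valid load-line certificate? no] AND [vessel's gross tonnage: 61,850 GT ≥ 50,200 GT? yes] → not satisfied.
article 7 — Essential Ship: Listed Vessel (article 8)? no; the vessel is not propelled by mechanical means? yes; the vessel operates beyond territorial waters? no — 1 of 3 hold (need ≥2) → not satisfied.
article 10 — Reportable Voyage: [the vessel is a pleasure craft? yes] OR [Essential Ship (article 7)? no] → satisfied.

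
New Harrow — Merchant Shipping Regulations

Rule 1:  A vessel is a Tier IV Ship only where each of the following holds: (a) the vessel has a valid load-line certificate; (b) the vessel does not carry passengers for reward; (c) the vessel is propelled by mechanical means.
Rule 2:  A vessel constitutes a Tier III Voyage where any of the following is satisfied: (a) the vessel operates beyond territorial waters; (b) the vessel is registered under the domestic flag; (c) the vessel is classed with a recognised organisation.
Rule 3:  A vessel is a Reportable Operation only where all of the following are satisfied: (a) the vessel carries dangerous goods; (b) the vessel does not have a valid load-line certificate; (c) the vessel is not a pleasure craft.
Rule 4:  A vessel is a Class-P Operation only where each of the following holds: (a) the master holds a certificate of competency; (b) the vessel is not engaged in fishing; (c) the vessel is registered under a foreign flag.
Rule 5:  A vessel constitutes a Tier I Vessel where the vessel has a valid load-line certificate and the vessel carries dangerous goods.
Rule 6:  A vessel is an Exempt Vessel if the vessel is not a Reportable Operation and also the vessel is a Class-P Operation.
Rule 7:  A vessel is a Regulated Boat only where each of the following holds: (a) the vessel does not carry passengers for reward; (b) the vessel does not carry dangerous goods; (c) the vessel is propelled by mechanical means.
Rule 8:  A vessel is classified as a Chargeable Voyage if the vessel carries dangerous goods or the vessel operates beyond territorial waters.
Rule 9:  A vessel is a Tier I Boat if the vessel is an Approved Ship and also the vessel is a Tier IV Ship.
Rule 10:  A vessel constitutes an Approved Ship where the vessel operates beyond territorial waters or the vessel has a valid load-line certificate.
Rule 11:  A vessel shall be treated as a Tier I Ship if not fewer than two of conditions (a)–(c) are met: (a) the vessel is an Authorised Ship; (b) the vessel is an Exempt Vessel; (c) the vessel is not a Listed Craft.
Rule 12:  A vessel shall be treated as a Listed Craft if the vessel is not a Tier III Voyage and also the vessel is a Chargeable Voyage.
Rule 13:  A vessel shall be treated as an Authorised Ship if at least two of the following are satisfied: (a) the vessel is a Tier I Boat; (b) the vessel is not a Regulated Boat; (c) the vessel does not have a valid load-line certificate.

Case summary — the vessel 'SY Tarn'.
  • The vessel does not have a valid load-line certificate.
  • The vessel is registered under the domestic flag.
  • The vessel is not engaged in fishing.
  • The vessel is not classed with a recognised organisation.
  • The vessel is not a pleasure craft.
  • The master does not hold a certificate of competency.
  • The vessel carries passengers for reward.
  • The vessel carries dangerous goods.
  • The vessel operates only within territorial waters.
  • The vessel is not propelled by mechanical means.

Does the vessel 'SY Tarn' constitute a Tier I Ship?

rule 10 — Approved Ship: [the vessel operates beyond territorial waters? no] OR [the vessel has a valid load-line certificate? no] → not satisfied.
rule 1 — Tier IV Ship: [the vessel has a valid load-line certificate? no] AND [the vessel does not carry passengers for reward? no] AND [the vessel is propelled by mechanical means? no] → not satisfied.
rule 9 — Tier I Boat: [Approved Ship (rule 10)? no] AND [Tier IV Ship (rule 1)? no] → not satisfied.
rule 7 — Regulated Boat: [the vessel does not carry passengers for reward? no] AND [the vessel does not carry dangerous goods? no] AND [the vessel is propelled by mechanical means? no] → not satisfied.
rule 13 — Authorised Ship: Tier I Boat (rule 9)? no; not a Regulated Boat (rule 7)? yes; the vessel does not have a valid load-line certificate? yes — 2 of 3 hold (need ≥2) → satisfied.
rule 3 — Reportable Operation: [the vessel carries dangerous goods? yes] AND [the vessel does not have a valid load-line certificate? yes] AND [the vessel is not a pleasure craft? yes] → satisfied.
rule 4 — Class-P Operation: [the master holds a certificate of competency? no] AND [the vessel is not engaged in fishing? yes] AND [the vessel is registered under a foreign flag? no] → not satisfied.
rule 6 — Exempt Vessel: [not a Reportable Operation (rule 3)? no] AND [Class-P Operation (rule 4)? no] → not satisfied.
rule 2 — Tier III Voyage: [the vessel operates beyond territorial waters? no] OR [the vessel is registered under the domestic flag? yes] OR [the vessel is classed with a recognised organisation? no] → satisfied.
rule 8 — Chargeable Voyage: [the vessel carries dangerous goods? yes] OR [the vessel operates beyond territorial waters? no] → satisfied.
rule 12 — Listed Craft: [not a Tier III Voyage (rule 2)? no] AND [Chargeable Voyage (rule 8)? yes] → not satisfied.
rule 11 — Tier I Ship: Authorised Ship (rule 13)? yes; Exempt Vessel (rule 6)? no; not a Listed Craft (rule 12)? yes — 2 of 3 hold (need ≥2) → satisfied.

Yes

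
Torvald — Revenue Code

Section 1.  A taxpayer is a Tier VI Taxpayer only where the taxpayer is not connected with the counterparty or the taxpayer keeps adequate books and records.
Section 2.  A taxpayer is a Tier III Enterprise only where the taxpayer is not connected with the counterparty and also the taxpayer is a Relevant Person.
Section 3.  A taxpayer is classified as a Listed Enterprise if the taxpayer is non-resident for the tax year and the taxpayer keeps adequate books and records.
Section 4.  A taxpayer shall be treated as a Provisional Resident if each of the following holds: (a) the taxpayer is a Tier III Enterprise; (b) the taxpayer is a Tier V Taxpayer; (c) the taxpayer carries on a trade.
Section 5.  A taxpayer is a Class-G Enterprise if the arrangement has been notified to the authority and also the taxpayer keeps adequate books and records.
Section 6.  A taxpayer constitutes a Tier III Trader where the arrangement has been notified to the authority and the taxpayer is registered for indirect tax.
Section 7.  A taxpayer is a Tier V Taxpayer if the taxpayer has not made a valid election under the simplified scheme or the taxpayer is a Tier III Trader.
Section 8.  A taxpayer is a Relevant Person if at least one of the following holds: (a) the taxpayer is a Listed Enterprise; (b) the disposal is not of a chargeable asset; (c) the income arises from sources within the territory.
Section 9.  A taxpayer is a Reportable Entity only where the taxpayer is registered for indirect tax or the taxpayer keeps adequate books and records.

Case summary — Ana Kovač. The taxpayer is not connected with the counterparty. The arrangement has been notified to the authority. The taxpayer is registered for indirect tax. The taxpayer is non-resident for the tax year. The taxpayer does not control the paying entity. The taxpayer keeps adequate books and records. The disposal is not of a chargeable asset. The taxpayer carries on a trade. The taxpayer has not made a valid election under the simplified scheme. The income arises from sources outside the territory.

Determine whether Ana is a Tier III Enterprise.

Yes

section 3 — Listed Enterprise: [the taxpayer is non-resident for the tax year? yes] AND [the taxpayer keeps adequate books and records? yes] → satisfied.
section 8 — Relevant Person: [Listed Enterprise (section 3)? yes] OR [the disposal is not of a chargeable asset? yes] OR [the income arises from sources within the territory? no] → satisfied.
section 2 — Tier III Enterprise: [the taxpayer is not connected with the counterparty? yes] AND [Relevant Person (section 8)? yes] → satisfied.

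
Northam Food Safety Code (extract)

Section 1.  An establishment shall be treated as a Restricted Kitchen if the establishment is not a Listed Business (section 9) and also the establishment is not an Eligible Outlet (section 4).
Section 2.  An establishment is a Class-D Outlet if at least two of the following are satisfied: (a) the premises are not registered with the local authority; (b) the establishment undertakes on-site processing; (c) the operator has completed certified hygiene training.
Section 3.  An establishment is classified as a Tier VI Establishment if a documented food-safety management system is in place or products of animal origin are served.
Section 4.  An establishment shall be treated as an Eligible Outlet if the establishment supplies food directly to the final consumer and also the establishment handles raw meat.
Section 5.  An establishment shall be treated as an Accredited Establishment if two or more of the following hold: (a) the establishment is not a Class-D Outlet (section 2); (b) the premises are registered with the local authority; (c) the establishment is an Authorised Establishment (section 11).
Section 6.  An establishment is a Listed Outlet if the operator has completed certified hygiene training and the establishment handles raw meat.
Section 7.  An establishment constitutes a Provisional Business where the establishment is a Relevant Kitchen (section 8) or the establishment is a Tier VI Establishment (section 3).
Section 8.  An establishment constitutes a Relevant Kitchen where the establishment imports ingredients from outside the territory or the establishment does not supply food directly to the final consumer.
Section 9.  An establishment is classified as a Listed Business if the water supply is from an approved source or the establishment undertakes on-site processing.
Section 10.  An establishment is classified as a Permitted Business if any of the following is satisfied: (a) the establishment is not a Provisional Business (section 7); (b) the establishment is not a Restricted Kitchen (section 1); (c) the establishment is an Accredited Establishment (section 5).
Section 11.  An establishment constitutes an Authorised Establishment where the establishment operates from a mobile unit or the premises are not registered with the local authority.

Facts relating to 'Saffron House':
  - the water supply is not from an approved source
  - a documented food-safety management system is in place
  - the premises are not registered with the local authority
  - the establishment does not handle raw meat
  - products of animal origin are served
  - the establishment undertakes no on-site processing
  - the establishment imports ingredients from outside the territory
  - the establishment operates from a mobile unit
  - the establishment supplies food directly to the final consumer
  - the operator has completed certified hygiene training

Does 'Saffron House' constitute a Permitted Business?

No

Under section 8: the establishment imports ingredients from outside the territory? yes; or the establishment does not supply food directly to the final consumer? no. So the establishment is a Relevant Kitchen.
Under section 3: a documented food-safety management system is in place? yes; or products of animal origin are served? yes. So the establishment is a Tier VI Establishment.
Under section 7: Relevant Kitchen (section 8)? yes; or Tier VI Establishment (section 3)? yes. So the establishment is a Provisional Business.
Under section 9: the water supply is from an approved source? no; or the establishment undertakes on-site processing? no. So the establishment is not a Listed Business.
Under section 4: the establishment supplies food directly to the final consumer? yes; and the establishment handles raw meat? no. So the establishment is not an Eligible Outlet.
Under section 1: not a Listed Business (section 9)? yes; and not an Eligible Outlet (section 4)? yes. So the establishment is a Restricted Kitchen.
Under section 2: the premises are not registered with the local authority? yes; the establishment undertakes on-site processing? no; the operator has completed certified hygiene training? yes — 2 of 3 hold (need ≥2) → satisfied.
Under section 11: the establishment operates from a mobile unit? yes; or the premises are not registered with the local authority? yes. So the establishment is an Authorised Establishment.
Under section 5: not a Class-D Outlet (section 2)? no; the premises are registered with the local authority? no; Authorised Establishment (section 11)? yes — 1 of 3 hold (need ≥2) → not satisfied.
Under section 10: not a Provisional Business (section 7)? no; or not a Restricted Kitchen (section 1)? no; or Accredited Establishment (section 5)? no. So the establishment is not a Permitted Business.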